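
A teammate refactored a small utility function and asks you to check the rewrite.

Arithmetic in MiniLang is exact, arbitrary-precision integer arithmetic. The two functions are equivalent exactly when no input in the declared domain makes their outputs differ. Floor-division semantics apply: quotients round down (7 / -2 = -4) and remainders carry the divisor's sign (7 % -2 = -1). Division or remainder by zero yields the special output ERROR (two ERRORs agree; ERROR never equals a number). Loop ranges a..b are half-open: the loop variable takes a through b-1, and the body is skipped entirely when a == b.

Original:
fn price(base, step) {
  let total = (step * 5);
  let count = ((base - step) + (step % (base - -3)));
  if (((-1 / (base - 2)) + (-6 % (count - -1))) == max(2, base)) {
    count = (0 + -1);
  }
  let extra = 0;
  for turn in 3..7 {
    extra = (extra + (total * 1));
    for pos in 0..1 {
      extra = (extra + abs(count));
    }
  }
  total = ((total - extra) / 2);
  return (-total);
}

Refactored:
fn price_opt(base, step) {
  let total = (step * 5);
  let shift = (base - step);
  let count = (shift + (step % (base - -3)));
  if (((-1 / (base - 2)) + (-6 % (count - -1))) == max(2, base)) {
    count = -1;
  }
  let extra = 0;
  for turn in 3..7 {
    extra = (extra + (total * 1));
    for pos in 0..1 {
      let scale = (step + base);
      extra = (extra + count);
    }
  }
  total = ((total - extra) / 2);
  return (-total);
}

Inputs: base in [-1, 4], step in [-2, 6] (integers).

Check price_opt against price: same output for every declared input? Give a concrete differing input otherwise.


Not equivalent: base=-1, step=2 separates them (21 vs 9).
price: total = 10; count = -3; (((-1 / (base - 2)) + (-6 % (count - -1))) == max(2, base)) -> false; extra = 0; [turn=3]; extra = 10; [pos=0]; extra = 13; [turn=4]; extra = 23; [pos=0]; extra = 26; [turn=5]; extra = 36; [pos=0]; extra = 39; [turn=6]; extra = 49; [pos=0]; extra = 52; total = -21; return 21
price_opt: total = 10; shift = -3; count = -3; (((-1 / (base - 2)) + (-6 % (count - -1))) == max(2, base)) -> false; extra = 0; [turn=3]; extra = 10; [pos=0]; scale = 1; extra = 7; [turn=4]; extra = 17; [pos=0]; scale = 1; extra = 14; [turn=5]; extra = 24; [pos=0]; scale = 1; extra = 21; [turn=6]; extra = 31; [pos=0]; scale = 1; extra = 28; total = -9; return 9
verdict: not equivalent; witness: base=-1, step=2


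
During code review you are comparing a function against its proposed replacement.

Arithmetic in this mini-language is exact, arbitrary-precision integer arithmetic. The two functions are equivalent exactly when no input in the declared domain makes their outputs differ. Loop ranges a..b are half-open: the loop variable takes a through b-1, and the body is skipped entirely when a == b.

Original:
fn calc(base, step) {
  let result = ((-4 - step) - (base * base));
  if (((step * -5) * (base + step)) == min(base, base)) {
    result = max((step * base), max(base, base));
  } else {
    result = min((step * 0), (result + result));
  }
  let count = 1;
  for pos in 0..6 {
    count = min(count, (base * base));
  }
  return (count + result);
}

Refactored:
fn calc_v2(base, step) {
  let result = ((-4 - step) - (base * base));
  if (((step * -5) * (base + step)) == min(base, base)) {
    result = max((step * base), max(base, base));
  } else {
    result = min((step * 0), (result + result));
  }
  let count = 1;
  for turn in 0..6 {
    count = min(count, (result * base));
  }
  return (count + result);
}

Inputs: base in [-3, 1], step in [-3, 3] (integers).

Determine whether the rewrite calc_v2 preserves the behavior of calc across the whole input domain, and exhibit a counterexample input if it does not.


Not equivalent: base=1, step=-3 separates them (-3 vs -8).
calc: result=-2, then (((step * -5) * (base + step)) == min(base, base)) is false, then result=-4, then count=1, then (pos=0), then count=1, then (pos=1), then count=1, then (pos=2), then count=1, then (pos=3), then count=1, then (pos=4), then count=1, then (pos=5), then count=1, then returns -3
calc_v2: result=-2, then (((step * -5) * (base + step)) == min(base, base)) is false, then result=-4, then count=1, then (turn=0), then count=-4, then (turn=1), then count=-4, then (turn=2), then count=-4, then (turn=3), then count=-4, then (turn=4), then count=-4, then (turn=5), then count=-4, then returns -8
verdict: not equivalent; witness: base=1, step=-3


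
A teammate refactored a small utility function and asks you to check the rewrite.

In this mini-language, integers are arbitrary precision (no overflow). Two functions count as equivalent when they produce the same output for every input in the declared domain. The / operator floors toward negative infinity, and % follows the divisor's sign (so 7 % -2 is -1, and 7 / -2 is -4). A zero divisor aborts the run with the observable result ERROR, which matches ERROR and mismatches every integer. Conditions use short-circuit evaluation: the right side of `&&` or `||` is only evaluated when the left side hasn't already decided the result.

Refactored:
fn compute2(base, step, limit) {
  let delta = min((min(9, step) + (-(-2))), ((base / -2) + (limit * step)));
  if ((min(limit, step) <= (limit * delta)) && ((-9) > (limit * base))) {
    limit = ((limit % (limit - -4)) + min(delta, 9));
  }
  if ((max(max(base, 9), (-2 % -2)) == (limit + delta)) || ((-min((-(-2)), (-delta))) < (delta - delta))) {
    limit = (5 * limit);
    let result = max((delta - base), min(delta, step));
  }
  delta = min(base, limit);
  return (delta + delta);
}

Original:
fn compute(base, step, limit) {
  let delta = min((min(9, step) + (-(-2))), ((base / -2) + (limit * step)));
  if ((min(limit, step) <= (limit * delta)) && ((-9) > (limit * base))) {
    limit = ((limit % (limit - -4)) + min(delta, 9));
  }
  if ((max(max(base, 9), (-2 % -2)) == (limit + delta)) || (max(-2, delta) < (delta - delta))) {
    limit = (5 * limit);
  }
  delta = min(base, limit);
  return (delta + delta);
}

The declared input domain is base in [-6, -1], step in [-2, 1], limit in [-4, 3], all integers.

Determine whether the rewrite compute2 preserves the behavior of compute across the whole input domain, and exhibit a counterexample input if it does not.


Comparing the listings, the differences include: arithmetic usage differs; also min/max/abs usage differs; also statement counts differ; also local variable names differ.
Spot check at base=-1, step=-1, limit=2 — compute: delta=-2, then ((min(limit, step) <= (limit * delta)) && ((-9) > (limit * base))) is false, then ((max(max(base, 9), (-2 % -2)) == (limit + delta)) || (max(-2, delta) < (delta - delta))) is true, then limit=10, then delta=-1, then returns -2. compute2: delta=-2, then ((min(limit, step) <= (limit * delta)) && ((-9) > (limit * base))) is false, then ((max(max(base, 9), (-2 % -2)) == (limit + delta)) || ((-min((-(-2)), (-delta))) < (delta - delta))) is true, then limit=10, then result=-1, then delta=-1, then returns -2. Both give -2.
Across all 192 domain points the two functions coincide.
verdict: equivalent


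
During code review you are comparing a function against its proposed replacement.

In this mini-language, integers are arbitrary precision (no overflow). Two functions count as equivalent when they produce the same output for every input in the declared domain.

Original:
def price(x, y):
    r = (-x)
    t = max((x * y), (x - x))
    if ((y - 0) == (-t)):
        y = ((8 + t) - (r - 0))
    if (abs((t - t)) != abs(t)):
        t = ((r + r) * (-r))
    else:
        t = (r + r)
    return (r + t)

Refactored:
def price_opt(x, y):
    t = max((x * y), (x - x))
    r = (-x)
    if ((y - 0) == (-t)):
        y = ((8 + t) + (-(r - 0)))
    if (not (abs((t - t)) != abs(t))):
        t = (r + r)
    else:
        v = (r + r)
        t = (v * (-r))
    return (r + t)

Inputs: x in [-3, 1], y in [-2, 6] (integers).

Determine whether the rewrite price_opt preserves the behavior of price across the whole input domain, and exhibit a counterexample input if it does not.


Changes here: local variable names differ, plus boolean connective usage differs, plus statement counts differ, plus arithmetic usage differs; the full 45-point sweep finds no disagreement.
verdict: equivalent


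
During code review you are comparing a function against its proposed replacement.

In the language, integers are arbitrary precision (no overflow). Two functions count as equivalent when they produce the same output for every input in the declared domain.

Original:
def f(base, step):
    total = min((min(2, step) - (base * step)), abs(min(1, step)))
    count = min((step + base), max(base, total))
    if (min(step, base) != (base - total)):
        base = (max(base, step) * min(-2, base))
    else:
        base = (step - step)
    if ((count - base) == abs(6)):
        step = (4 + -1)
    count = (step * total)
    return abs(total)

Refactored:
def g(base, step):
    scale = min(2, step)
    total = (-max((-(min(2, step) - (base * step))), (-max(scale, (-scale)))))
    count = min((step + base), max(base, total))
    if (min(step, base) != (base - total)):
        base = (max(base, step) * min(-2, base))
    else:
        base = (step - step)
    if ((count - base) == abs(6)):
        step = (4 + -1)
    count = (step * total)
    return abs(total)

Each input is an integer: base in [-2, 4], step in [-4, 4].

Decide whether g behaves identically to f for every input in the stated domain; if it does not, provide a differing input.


These are not equivalent — on base=-2, step=2 the outputs split (1 vs 2).
f: total := 1 | count := 0 | (min(step, base) != (base - total)): true | base := -4 | ((count - base) == abs(6)): false | count := 2 | result 1
g: scale := 2 | total := 2 | count := 0 | (min(step, base) != (base - total)): true | base := -4 | ((count - base) == abs(6)): false | count := 4 | result 2
verdict: not equivalent; witness: base=-2, step=2


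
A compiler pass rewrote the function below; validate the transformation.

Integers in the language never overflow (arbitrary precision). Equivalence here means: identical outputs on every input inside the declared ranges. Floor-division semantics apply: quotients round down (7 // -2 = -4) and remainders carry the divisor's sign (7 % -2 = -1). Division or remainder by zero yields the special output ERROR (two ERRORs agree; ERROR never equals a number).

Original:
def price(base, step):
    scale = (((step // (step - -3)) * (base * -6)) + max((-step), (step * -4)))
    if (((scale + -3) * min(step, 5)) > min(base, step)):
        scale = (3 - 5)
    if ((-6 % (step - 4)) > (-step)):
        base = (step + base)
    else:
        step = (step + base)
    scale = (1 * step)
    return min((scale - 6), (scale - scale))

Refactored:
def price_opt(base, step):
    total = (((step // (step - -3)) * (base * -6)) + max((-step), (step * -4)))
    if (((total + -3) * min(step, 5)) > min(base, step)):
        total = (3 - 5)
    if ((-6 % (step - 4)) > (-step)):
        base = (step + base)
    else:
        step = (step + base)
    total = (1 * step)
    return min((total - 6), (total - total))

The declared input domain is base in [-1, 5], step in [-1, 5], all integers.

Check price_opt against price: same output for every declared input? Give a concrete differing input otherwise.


Comparing the listings, the differences include: local variable names differ.
As a probe, take base=1, step=0: price runs scale := 0 | (((scale + -3) * min(step, 5)) > min(base, step)): false | ((-6 % (step - 4)) > (-step)): false | step := 1 | scale := 1 | result -5; price_opt runs total := 0 | (((total + -3) * min(step, 5)) > min(base, step)): false | ((-6 % (step - 4)) > (-step)): false | step := 1 | total := 1 | result -5; both end at -5.
Across all 49 domain points the two functions coincide.
verdict: equivalent


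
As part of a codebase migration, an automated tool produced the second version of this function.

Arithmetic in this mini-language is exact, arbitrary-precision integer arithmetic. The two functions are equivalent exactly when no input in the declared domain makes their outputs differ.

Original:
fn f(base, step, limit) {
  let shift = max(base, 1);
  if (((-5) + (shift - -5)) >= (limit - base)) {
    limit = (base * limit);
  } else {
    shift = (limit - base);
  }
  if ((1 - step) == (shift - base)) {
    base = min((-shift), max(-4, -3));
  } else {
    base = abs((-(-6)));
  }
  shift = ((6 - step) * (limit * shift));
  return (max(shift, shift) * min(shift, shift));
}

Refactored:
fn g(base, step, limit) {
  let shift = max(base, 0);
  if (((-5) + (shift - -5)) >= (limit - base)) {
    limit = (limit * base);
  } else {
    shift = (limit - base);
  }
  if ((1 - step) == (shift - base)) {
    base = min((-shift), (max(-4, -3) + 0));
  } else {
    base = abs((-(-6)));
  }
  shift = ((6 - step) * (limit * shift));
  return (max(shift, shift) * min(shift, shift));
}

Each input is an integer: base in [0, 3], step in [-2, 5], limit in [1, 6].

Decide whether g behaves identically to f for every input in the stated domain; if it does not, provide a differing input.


The rewrite breaks on base=0, step=-2, limit=1, where the results are 0 and 64.
f: shift=1, then (((-5) + (shift - -5)) >= (limit - base)) is true, then limit=0, then ((1 - step) == (shift - base)) is false, then base=6, then shift=0, then returns 0
g: shift=0, then (((-5) + (shift - -5)) >= (limit - base)) is false, then shift=1, then ((1 - step) == (shift - base)) is false, then base=6, then shift=8, then returns 64
verdict: not equivalent; witness: base=0, step=-2, limit=1


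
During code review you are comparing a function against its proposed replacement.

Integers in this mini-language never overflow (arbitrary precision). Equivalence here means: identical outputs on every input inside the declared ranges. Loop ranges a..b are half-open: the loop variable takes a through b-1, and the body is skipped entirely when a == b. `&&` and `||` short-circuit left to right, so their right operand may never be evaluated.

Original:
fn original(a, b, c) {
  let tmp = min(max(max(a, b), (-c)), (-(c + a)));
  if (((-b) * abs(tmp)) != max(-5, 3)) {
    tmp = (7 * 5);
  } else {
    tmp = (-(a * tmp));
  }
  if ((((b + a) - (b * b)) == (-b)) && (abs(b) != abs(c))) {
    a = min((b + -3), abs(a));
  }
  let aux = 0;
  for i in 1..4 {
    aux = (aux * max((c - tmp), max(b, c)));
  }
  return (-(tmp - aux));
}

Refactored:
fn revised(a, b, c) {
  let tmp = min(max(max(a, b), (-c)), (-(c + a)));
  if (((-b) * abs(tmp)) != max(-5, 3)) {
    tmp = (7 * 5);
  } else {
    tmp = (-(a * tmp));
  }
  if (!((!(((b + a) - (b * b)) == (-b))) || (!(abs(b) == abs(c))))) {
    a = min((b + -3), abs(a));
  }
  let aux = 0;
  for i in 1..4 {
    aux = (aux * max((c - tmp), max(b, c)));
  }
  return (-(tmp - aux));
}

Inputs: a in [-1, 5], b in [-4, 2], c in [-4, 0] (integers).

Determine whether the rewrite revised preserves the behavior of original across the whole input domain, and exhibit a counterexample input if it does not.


The edit looks behavioral (`(abs(b) != abs(c))` became `(abs(b) == abs(c))`), but over these ranges it never changes the outcome; all 245 inputs agree.
verdict: equivalent


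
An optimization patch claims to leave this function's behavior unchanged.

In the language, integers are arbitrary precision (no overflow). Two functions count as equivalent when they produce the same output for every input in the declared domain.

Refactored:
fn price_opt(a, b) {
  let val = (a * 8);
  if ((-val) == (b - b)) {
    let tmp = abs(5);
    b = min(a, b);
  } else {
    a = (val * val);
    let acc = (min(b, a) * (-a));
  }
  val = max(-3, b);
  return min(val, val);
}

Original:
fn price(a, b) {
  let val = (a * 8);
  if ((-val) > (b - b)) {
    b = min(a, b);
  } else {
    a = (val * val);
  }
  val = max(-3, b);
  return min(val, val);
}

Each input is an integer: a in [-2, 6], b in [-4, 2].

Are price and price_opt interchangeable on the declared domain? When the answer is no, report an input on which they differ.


Not equivalent: a=-2, b=-1 separates them (-2 vs -1).
price: val becomes -16; next ((-val) > (b - b)) evaluates to true; next b becomes -2; next val becomes -2; next final value -2
price_opt: val becomes -16; next ((-val) == (b - b)) evaluates to false; next a becomes 256; next acc becomes 256; next val becomes -1; next final value -1
verdict: not equivalent; witness: a=-2, b=-1


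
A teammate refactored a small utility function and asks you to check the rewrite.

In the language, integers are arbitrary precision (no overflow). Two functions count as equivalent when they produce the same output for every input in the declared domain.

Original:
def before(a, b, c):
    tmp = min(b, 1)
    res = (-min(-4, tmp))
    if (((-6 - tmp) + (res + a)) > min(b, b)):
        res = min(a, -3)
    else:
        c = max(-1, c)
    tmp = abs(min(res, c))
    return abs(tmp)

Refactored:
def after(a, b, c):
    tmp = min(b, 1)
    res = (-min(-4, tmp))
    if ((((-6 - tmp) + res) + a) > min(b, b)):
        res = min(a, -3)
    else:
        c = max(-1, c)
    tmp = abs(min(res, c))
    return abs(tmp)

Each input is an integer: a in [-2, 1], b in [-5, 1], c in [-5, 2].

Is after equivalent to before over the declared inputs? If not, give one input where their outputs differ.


Reading the diff, among the changes: same computation, different form.
Spot check at a=-1, b=0, c=-1 — before: tmp := 0 | res := 4 | (((-6 - tmp) + (res + a)) > min(b, b)): false | c := -1 | tmp := 1 | result 1. after: tmp := 0 | res := 4 | ((((-6 - tmp) + res) + a) > min(b, b)): false | c := -1 | tmp := 1 | result 1. Both give 1.
Sweeping the whole domain (224 inputs) finds no disagreement.
verdict: equivalent


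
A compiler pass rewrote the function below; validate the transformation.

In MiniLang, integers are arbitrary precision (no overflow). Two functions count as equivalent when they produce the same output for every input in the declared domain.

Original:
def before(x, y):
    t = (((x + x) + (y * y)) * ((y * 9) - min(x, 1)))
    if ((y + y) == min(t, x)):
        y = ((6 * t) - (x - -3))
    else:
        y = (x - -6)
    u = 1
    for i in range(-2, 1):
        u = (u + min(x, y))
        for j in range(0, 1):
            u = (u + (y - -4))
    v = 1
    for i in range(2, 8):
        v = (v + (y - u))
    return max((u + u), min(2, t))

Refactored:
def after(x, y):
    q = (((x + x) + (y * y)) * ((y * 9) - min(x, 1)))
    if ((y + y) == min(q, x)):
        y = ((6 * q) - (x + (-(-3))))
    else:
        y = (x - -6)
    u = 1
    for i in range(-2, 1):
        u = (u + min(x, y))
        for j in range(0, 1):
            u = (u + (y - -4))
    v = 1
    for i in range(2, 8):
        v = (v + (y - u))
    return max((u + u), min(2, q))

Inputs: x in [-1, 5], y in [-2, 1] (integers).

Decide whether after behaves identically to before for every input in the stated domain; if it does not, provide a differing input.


Reading the diff, among the changes: arithmetic usage differs; also local variable names differ.
Spot check at x=-1, y=1 — before: t = -10; ((y + y) == min(t, x)) -> false; y = 5; u = 1; [i=-2]; u = 0; [j=0]; u = 9; [i=-1]; u = 8; [j=0]; u = 17; [i=0]; u = 16; [j=0]; u = 25; v = 1; [i=2]; v = -19; [i=3]; v = -39; [i=4]; v = -59; [i=5]; v = -79; [i=6]; v = -99; [i=7]; v = -119; return 50. after: q = -10; ((y + y) == min(q, x)) -> false; y = 5; u = 1; [i=-2]; u = 0; [j=0]; u = 9; [i=-1]; u = 8; [j=0]; u = 17; [i=0]; u = 16; [j=0]; u = 25; v = 1; [i=2]; v = -19; [i=3]; v = -39; [i=4]; v = -59; [i=5]; v = -79; [i=6]; v = -99; [i=7]; v = -119; return 50. Both give 50.
Across all 28 domain points the two functions coincide.
verdict: equivalent


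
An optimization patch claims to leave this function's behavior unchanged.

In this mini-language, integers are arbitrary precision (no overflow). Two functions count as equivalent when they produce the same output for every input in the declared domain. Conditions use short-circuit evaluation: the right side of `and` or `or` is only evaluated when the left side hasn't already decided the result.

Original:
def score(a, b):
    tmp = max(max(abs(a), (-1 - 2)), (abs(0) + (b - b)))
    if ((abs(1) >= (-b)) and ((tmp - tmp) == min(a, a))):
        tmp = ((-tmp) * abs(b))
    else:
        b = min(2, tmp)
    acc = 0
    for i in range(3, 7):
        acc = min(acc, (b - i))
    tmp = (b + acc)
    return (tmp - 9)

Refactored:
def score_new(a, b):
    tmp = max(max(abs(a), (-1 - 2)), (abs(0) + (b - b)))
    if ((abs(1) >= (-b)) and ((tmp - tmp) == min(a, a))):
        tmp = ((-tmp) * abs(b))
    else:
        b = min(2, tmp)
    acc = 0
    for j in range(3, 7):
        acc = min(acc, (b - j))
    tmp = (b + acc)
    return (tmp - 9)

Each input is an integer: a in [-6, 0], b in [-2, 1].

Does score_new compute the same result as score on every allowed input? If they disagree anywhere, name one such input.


The two are interchangeable: local variable names differ, and every declared input agrees.
As a probe, take a=-5, b=1: score runs tmp := 5 | ((abs(1) >= (-b)) and ((tmp - tmp) == min(a, a))): false | b := 2 | acc := 0 | iter i=3: | acc := -1 | iter i=4: | acc := -2 | iter i=5: | acc := -3 | iter i=6: | acc := -4 | tmp := -2 | result -11; score_new runs tmp := 5 | ((abs(1) >= (-b)) and ((tmp - tmp) == min(a, a))): false | b := 2 | acc := 0 | iter j=3: | acc := -1 | iter j=4: | acc := -2 | iter j=5: | acc := -3 | iter j=6: | acc := -4 | tmp := -2 | result -11; both end at -11.
Every one of the 28 inputs gives matching results.
verdict: equivalent


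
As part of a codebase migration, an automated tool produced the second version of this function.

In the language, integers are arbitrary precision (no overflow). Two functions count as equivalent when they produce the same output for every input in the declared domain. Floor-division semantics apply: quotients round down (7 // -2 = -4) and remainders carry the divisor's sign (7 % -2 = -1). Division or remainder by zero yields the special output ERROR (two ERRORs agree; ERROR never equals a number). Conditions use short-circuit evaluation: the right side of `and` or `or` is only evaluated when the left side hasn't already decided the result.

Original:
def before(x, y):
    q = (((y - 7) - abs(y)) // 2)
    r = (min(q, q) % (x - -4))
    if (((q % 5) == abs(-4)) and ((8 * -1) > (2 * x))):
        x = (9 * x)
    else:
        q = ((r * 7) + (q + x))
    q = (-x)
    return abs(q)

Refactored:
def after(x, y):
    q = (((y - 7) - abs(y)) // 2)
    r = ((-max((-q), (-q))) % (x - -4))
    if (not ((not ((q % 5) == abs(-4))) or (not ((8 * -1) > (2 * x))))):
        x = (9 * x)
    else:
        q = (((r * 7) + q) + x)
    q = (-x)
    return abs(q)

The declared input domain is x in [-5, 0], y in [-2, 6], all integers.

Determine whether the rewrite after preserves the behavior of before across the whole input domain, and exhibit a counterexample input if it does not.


This is a faithful refactor — boolean connective usage differs; min/max/abs usage differs, but the computed results match everywhere.
One worked example (x=-1, y=-2) — before: q := -6 | r := 0 | (((q % 5) == abs(-4)) and ((8 * -1) > (2 * x))): false | q := -7 | q := 1 | result 1; after: q := -6 | r := 0 | (not ((not ((q % 5) == abs(-4))) or (not ((8 * -1) > (2 * x))))): false | q := -7 | q := 1 | result 1; agreement on 1.
Across all 54 domain points the two functions coincide.
verdict: equivalent


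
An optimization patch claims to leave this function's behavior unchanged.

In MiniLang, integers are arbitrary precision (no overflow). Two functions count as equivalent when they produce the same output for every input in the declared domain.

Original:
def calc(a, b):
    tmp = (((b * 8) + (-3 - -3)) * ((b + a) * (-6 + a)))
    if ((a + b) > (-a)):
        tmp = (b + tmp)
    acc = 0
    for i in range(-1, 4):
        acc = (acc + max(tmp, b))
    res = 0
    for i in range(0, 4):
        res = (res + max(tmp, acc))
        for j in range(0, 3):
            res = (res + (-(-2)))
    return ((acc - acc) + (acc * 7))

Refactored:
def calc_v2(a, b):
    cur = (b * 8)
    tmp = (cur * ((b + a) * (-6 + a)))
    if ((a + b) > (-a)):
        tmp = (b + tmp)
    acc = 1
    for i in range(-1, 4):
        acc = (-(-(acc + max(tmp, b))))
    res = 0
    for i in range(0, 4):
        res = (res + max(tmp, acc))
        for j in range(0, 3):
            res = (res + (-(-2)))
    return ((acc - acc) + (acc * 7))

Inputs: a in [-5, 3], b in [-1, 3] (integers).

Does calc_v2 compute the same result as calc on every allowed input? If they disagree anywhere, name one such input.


Take a=-5, b=-1.
calc: tmp becomes -528; next ((a + b) > (-a)) evaluates to false; next acc becomes 0; next at i=-1:; next acc becomes -1; next at i=0:; next acc becomes -2; next at i=1:; next acc becomes -3; next at i=2:; next acc becomes -4; next at i=3:; next acc becomes -5; next res becomes 0; next at i=0:; next res becomes -5; next at j=0:; next res becomes -3; next at j=1:; next res becomes -1; next at j=2:; next res becomes 1; next at i=1:; next res becomes -4; next at j=0:; next res becomes -2; next at j=1:; next res becomes 0; next at j=2:; next res becomes 2; next at i=2:; next res becomes -3; next at j=0:; next res becomes -1; next at j=1:; next res becomes 1; next at j=2:; next res becomes 3; next at i=3:; next res becomes -2; next at j=0:; next res becomes 0; next at j=1:; next res becomes 2; next at j=2:; next res becomes 4; next final value -35
calc_v2: cur becomes -8; next tmp becomes -528; next ((a + b) > (-a)) evaluates to false; next acc becomes 1; next at i=-1:; next acc becomes 0; next at i=0:; next acc becomes -1; next at i=1:; next acc becomes -2; next at i=2:; next acc becomes -3; next at i=3:; next acc becomes -4; next res becomes 0; next at i=0:; next res becomes -4; next at j=0:; next res becomes -2; next at j=1:; next res becomes 0; next at j=2:; next res becomes 2; next at i=1:; next res becomes -2; next at j=0:; next res becomes 0; next at j=1:; next res becomes 2; next at j=2:; next res becomes 4; next at i=2:; next res becomes 0; next at j=0:; next res becomes 2; next at j=1:; next res becomes 4; next at j=2:; next res becomes 6; next at i=3:; next res becomes 2; next at j=0:; next res becomes 4; next at j=1:; next res becomes 6; next at j=2:; next res becomes 8; next final value -28
-35 != -28, so the rewrite changes behavior.
verdict: not equivalent; witness: a=-5, b=-1


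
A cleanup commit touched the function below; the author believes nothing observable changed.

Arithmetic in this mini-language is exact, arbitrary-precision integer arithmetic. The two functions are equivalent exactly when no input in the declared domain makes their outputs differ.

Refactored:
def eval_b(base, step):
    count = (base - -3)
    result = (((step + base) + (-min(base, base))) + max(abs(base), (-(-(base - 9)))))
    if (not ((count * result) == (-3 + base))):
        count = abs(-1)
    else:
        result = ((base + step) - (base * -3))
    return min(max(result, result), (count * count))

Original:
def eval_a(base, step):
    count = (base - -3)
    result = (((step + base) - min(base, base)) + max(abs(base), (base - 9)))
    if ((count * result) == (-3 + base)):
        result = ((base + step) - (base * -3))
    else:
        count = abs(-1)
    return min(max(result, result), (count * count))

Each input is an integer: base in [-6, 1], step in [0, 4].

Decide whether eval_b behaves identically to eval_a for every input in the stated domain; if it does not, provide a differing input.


Changes here: boolean connective usage differs, and arithmetic usage differs; the full 40-point sweep finds no disagreement.
verdict: equivalent


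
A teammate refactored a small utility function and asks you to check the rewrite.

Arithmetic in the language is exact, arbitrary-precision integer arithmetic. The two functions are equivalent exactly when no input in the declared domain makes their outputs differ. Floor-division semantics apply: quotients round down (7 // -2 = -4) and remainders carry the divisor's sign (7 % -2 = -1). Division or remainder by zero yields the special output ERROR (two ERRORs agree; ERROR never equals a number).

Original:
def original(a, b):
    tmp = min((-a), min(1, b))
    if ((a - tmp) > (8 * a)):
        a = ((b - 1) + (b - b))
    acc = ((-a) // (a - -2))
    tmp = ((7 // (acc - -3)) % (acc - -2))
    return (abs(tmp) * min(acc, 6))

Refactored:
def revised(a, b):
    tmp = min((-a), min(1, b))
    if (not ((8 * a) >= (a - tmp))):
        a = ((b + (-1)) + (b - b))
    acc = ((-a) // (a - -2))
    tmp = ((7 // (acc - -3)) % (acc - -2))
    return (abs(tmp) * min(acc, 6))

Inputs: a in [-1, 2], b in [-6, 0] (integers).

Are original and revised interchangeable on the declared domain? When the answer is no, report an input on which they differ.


This is a faithful refactor — comparison usage differs; also arithmetic usage differs; also boolean connective usage differs, but the computed results match everywhere.
Tracing a=0, b=-3: original: tmp := -3 | ((a - tmp) > (8 * a)): true | a := -4 | acc := -2 | divide-by-zero, output ERROR | revised: tmp := -3 | (not ((8 * a) >= (a - tmp))): true | a := -4 | acc := -2 | divide-by-zero, output ERROR — matching result ERROR.
An exhaustive pass over the 28 declared inputs shows identical outputs.
verdict: equivalent


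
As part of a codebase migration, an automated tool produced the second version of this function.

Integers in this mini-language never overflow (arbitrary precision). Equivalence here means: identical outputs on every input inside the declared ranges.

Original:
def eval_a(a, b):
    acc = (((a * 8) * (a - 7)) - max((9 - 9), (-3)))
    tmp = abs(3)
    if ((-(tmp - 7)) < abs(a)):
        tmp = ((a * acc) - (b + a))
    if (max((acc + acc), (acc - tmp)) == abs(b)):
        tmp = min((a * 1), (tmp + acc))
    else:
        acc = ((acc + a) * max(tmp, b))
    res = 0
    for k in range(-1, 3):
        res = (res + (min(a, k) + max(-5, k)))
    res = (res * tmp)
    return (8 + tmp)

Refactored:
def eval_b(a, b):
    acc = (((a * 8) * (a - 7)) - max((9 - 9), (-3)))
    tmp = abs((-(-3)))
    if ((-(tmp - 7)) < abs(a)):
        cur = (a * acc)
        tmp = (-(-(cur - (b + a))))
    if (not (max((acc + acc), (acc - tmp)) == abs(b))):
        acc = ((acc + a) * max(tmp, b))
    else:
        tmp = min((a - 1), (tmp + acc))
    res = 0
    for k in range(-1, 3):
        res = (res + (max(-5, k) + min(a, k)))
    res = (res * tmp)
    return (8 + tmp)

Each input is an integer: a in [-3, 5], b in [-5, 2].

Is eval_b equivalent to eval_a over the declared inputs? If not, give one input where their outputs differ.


Try a=0, b=0.
eval_a: acc = 0; tmp = 3; ((-(tmp - 7)) < abs(a)) -> false; (max((acc + acc), (acc - tmp)) == abs(b)) -> true; tmp = 0; res = 0; [k=-1]; res = -2; [k=0]; res = -2; [k=1]; res = -1; [k=2]; res = 1; res = 0; return 8
eval_b: acc = 0; tmp = 3; ((-(tmp - 7)) < abs(a)) -> false; (not (max((acc + acc), (acc - tmp)) == abs(b))) -> false; tmp = -1; res = 0; [k=-1]; res = -2; [k=0]; res = -2; [k=1]; res = -1; [k=2]; res = 1; res = -1; return 7
8 vs 7 — the two versions disagree here.
verdict: not equivalent; witness: a=0, b=0


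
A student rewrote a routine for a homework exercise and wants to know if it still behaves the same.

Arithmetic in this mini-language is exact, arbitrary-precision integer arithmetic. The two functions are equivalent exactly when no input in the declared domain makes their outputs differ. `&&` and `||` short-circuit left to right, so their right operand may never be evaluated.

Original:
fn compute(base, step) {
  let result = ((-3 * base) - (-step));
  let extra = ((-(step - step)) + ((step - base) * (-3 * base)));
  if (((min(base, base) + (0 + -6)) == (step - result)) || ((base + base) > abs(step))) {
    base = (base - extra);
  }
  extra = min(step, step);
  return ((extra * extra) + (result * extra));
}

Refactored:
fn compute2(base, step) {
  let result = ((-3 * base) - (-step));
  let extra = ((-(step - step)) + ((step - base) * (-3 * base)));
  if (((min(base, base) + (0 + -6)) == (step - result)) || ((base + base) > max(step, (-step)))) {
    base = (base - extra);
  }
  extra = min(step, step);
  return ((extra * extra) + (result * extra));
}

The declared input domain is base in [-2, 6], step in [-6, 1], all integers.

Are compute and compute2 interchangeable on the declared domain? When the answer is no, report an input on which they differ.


Behavior is preserved: although min/max/abs usage differs, the outputs never diverge.
Spot check at base=4, step=-3 — compute: result becomes -15; next extra becomes 84; next (((min(base, base) + (0 + -6)) == (step - result)) || ((base + base) > abs(step))) evaluates to true; next base becomes -80; next extra becomes -3; next final value 54. compute2: result becomes -15; next extra becomes 84; next (((min(base, base) + (0 + -6)) == (step - result)) || ((base + base) > max(step, (-step)))) evaluates to true; next base becomes -80; next extra becomes -3; next final value 54. Both give 54.
Checked all 72 inputs in the declared domain: the outputs agree on every one.
verdict: equivalent


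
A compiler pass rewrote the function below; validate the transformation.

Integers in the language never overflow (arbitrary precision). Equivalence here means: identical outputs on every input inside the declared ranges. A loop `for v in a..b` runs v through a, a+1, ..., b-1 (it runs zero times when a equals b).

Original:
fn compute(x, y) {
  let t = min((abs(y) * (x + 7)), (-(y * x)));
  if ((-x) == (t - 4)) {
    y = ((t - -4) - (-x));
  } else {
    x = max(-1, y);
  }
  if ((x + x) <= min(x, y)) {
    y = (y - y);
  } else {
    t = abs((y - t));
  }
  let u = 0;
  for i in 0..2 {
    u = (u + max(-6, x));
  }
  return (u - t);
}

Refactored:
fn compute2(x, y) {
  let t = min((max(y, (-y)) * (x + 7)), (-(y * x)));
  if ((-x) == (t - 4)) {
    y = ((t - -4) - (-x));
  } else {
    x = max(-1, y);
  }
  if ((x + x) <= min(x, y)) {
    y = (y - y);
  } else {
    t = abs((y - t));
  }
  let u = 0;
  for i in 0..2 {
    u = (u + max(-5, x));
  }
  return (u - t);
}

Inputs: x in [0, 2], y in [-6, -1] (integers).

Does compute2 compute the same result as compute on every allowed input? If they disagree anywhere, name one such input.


Equivalent. The one real change (`-6` became `-5`) has no effect anywhere in the declared ranges.
Sweeping the whole domain (18 inputs) finds no disagreement.
Spot check at x=2, y=-4 — compute: t = 8; ((-x) == (t - 4)) -> false; x = -1; ((x + x) <= min(x, y)) -> false; t = 12; u = 0; [i=0]; u = -1; [i=1]; u = -2; return -14. compute2: t = 8; ((-x) == (t - 4)) -> false; x = -1; ((x + x) <= min(x, y)) -> false; t = 12; u = 0; [i=0]; u = -1; [i=1]; u = -2; return -14. Both give -14.
verdict: equivalent


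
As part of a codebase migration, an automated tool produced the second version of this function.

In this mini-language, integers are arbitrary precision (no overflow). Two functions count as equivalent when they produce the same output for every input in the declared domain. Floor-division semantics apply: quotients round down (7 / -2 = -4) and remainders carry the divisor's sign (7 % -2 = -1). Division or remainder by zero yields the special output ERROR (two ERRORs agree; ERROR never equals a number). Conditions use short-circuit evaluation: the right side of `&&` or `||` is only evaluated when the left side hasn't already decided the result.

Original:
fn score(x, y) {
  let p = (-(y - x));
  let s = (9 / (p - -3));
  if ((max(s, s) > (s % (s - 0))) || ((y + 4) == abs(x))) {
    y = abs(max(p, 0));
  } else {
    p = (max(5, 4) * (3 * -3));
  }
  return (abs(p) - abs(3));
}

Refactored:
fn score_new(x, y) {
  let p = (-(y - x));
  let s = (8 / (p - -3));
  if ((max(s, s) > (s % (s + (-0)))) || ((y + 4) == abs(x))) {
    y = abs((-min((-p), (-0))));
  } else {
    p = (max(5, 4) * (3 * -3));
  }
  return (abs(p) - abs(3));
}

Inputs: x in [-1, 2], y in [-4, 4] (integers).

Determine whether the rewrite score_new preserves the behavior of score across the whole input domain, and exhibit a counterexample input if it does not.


Try x=2, y=-4.
score: p = 6; s = 1; ((max(s, s) > (s % (s - 0))) || ((y + 4) == abs(x))) -> true; y = 6; return 3
score_new: p = 6; s = 0; division by zero -> ERROR
3 and ERROR differ, so these are not the same function on this domain.
verdict: not equivalent; witness: x=2, y=-4


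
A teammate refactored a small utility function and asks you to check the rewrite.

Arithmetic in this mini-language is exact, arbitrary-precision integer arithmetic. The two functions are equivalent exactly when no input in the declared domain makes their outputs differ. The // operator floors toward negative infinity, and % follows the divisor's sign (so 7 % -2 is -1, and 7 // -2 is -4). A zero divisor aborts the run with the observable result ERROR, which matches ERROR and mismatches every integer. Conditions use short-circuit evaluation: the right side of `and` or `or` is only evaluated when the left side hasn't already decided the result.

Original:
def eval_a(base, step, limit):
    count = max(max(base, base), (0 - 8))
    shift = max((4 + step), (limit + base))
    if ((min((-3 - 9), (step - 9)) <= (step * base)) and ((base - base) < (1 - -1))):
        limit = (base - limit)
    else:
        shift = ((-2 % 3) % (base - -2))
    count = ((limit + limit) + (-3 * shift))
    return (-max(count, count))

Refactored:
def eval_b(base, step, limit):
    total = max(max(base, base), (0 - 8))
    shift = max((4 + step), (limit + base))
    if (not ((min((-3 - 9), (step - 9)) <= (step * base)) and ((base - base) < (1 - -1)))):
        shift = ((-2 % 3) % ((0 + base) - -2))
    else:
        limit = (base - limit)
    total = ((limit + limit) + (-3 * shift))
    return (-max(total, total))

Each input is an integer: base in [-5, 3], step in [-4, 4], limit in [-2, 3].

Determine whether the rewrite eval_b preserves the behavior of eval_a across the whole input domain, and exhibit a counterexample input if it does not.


Changes here: constant usage differs; and boolean connective usage differs; and arithmetic usage differs; and local variable names differ; the full 486-point sweep finds no disagreement.
verdict: equivalent


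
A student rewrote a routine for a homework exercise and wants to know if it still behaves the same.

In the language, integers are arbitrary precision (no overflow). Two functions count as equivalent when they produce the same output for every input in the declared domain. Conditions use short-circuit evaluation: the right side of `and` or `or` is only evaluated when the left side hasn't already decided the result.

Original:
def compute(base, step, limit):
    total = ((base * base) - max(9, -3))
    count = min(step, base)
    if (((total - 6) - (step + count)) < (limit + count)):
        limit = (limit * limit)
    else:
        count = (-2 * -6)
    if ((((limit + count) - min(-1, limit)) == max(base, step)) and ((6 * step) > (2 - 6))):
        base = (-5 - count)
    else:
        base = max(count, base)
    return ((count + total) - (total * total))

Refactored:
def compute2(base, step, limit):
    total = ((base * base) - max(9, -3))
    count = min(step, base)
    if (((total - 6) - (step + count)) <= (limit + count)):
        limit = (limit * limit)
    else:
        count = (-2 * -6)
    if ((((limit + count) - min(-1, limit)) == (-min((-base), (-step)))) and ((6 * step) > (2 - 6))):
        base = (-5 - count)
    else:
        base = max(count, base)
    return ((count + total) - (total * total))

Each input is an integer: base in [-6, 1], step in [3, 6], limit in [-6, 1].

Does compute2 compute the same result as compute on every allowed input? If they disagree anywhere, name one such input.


The rewrite breaks on base=-3, step=3, limit=-3, where the results are 12 and -3.
compute: total becomes 0; next count becomes -3; next (((total - 6) - (step + count)) < (limit + count)) evaluates to false; next count becomes 12; next ((((limit + count) - min(-1, limit)) == max(base, step)) and ((6 * step) > (2 - 6))) evaluates to false; next base becomes 12; next final value 12
compute2: total becomes 0; next count becomes -3; next (((total - 6) - (step + count)) <= (limit + count)) evaluates to true; next limit becomes 9; next ((((limit + count) - min(-1, limit)) == (-min((-base), (-step)))) and ((6 * step) > (2 - 6))) evaluates to false; next base becomes -3; next final value -3
verdict: not equivalent; witness: base=-3, step=3, limit=-3
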